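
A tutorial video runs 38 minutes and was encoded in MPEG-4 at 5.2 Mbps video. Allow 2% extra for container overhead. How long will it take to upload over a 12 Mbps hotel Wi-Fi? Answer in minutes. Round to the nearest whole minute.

17 minutes

38 min = 2280 s
File: 5.200 Mbps × 2280 s = 11856.0 Mb.
With 2% container overhead: ×1.02. → 12093.1 Mb.
At 12 Mbps: 12093.1 / 12 = 1007.8 s ≈ 16.8 minutes.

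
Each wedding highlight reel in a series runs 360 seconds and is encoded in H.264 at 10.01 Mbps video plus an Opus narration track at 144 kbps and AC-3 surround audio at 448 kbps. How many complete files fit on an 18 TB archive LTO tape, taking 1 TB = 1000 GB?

Audio total: 144 + 448 = 592 kbps = 0.592 Mbps.
Total bitrate: 10.602 Mbps.
Per item: 10.602 Mbps × 360 s = 3,817 Mb = 477.1 MB.
Capacity: 18 TB = 144,000,000 Mb; 37728.73 items → 37728 complete.

37728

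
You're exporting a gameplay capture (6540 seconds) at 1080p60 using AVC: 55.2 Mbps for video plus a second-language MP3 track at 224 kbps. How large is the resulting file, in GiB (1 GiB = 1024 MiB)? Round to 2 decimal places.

42.20 GiB

Audio: 224 kbps = 0.224 Mbps.
Total bitrate: 55.2 + 0.224 = 55.424 Mbps.
Stream data: 55.424 Mbps × 6540 s = 362473.0 Mb.
362,473 Mb = 45,309,120,000 bytes ÷ 1,073,741,824 = 42.20 GiB.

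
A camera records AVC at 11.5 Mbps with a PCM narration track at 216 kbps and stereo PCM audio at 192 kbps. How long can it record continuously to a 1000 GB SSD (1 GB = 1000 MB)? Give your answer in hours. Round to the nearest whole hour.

Audio total: 216 + 192 = 408 kbps = 0.408 Mbps.
Total bitrate: 11.5 + 0.408 = 11.908 Mbps.
Capacity: 1000 GB = 8,000,000 Mb.
Recording time: 8,000,000 / 11.908 = 671,817 s ≈ 187 hours.

187 hours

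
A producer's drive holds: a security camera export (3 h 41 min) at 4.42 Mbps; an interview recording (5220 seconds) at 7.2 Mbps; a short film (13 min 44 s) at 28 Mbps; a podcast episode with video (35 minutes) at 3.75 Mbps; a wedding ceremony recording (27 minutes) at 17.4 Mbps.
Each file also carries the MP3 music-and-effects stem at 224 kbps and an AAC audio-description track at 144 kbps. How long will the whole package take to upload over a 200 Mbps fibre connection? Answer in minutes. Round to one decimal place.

13.7 minutes

Audio total: 224 + 144 = 368 kbps = 0.368 Mbps.
security camera export: 4.788 Mbps × 13260 s = 63488.9 Mb
interview recording: 7.568 Mbps × 5220 s = 39505.0 Mb
short film: 28.368 Mbps × 824 s = 23375.2 Mb
podcast episode with video: 4.118 Mbps × 2100 s = 8647.8 Mb
wedding ceremony recording: 17.768 Mbps × 1620 s = 28784.2 Mb
Total: 163801.0 Mb = 20475.1 MB.
At 200 Mbps: 163801.0 / 200 = 819 s ≈ 13.7 minutes.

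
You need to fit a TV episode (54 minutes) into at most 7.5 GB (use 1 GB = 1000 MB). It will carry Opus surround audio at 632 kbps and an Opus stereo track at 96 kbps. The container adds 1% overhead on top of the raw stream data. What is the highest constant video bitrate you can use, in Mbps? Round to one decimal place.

Budget: 7.5 GB = 60000.0 Mb.
Stream payload after overhead: 60000.0 / 1.01 = 59405.9 Mb.
54 min = 3240 s
Total bitrate budget: 59405.9 Mb / 3240 s = 18.335 Mbps.
Audio total: 632 + 96 = 728 kbps = 0.728 Mbps.
Video: 18.335 − 0.728 = 17.607 Mbps.

17.6 Mbps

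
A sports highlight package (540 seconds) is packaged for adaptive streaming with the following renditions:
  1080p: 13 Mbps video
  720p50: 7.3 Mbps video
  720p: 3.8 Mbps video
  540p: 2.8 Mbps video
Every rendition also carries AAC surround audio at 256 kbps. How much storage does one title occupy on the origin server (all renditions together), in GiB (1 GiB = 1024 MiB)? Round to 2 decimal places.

1.76 GiB

Audio: 256 kbps = 0.256 Mbps.
Sum of rendition bitrates: (13+0.256) + (7.3+0.256) + (3.8+0.256) + (2.8+0.256) = 27.924 Mbps.
× 540 s = 15,079 Mb = 1,885 MB = 1.755 GiB.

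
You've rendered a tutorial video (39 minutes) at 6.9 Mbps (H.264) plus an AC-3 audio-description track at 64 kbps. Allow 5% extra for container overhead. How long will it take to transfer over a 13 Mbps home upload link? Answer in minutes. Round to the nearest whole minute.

22 minutes

39 min = 2340 s
Audio: 64 kbps = 0.064 Mbps.
Total bitrate: 6.964 Mbps.
File: 6.964 Mbps × 2340 s = 16295.8 Mb.
With 5% container overhead: ×1.05. → 17110.5 Mb.
At 13 Mbps: 17110.5 / 13 = 1316.2 s ≈ 21.9 minutes.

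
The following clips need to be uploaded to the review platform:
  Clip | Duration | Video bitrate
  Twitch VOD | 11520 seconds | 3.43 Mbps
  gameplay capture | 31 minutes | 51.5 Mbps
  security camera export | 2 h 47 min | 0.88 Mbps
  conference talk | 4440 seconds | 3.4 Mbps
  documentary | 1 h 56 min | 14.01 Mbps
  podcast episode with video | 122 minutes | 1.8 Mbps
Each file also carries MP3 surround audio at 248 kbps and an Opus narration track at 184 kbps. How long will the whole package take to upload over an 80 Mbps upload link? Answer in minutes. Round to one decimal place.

60.0 minutes

Audio total: 248 + 184 = 432 kbps = 0.432 Mbps.
Twitch VOD: 3.862 Mbps × 11520 s = 44490.2 Mb
gameplay capture: 51.932 Mbps × 1860 s = 96593.5 Mb
security camera export: 1.312 Mbps × 10020 s = 13146.2 Mb
conference talk: 3.832 Mbps × 4440 s = 17014.1 Mb
documentary: 14.442 Mbps × 6960 s = 100516.3 Mb
podcast episode with video: 2.232 Mbps × 7320 s = 16338.2 Mb
Total: 288098.6 Mb = 36012.3 MB.
At 80 Mbps: 288098.6 / 80 = 3601 s ≈ 60 minutes.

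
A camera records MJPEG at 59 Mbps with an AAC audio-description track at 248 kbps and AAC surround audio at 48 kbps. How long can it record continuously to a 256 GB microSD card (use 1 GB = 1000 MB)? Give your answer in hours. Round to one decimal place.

Audio total: 248 + 48 = 296 kbps = 0.296 Mbps.
Total bitrate: 59 + 0.296 = 59.296 Mbps.
Capacity: 256 GB = 2,048,000 Mb.
Recording time: 2,048,000 / 59.296 = 34,539 s ≈ 9.59 hours.

9.6 hours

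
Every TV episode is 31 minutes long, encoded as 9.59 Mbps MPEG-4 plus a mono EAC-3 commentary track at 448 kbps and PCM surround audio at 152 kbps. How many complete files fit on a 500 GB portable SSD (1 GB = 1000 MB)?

31 min = 1860 s
Audio total: 448 + 152 = 600 kbps = 0.600 Mbps.
Total bitrate: 10.190 Mbps.
Per item: 10.190 Mbps × 1860 s = 18,953 Mb = 2,369 MB.
Capacity: 500 GB = 4,000,000 Mb; 211.04 items → 211 complete.

211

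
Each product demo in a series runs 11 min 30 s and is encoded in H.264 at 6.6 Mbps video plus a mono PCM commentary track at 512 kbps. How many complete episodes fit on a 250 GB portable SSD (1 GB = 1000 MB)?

11 min 30 s = 690 s
Audio: 512 kbps = 0.512 Mbps.
Total bitrate: 7.112 Mbps.
Per item: 7.112 Mbps × 690 s = 4,907 Mb = 613.4 MB.
Capacity: 250 GB = 2,000,000 Mb; 407.56 items → 407 complete.

407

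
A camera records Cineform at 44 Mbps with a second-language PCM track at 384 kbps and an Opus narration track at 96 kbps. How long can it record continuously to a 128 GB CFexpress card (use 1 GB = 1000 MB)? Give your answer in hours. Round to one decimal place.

Audio total: 384 + 96 = 480 kbps = 0.480 Mbps.
Total bitrate: 44 + 0.480 = 44.480 Mbps.
Capacity: 128 GB = 1,024,000 Mb.
Recording time: 1,024,000 / 44.480 = 23,022 s ≈ 6.39 hours.

6.4 hours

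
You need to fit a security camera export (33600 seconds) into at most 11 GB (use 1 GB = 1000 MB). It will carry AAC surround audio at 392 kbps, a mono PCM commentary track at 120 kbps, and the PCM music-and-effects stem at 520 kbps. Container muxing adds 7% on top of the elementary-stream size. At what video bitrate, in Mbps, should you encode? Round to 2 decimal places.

1.42 Mbps

Budget: 11 GB = 88000.0 Mb.
Stream payload after overhead: 88000.0 / 1.07 = 82243.0 Mb.
Total bitrate budget: 82243.0 Mb / 33600 s = 2.448 Mbps.
Audio total: 392 + 120 + 520 = 1032 kbps = 1.032 Mbps.
Video: 2.448 − 1.032 = 1.416 Mbps.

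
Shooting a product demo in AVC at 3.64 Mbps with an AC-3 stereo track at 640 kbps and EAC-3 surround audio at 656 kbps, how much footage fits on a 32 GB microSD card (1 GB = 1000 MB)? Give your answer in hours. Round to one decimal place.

14.4 hours

Audio total: 640 + 656 = 1296 kbps = 1.296 Mbps.
Total bitrate: 3.64 + 1.296 = 4.936 Mbps.
Capacity: 32 GB = 256,000 Mb.
Recording time: 256,000 / 4.936 = 51,864 s ≈ 14.4 hours.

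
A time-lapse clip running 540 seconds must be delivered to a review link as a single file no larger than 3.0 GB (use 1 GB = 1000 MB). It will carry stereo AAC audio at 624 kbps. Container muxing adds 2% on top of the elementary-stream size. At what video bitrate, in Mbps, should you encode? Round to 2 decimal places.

Budget: 3.0 GB = 24000.0 Mb.
Stream payload after overhead: 24000.0 / 1.02 = 23529.4 Mb.
Total bitrate budget: 23529.4 Mb / 540 s = 43.573 Mbps.
Audio: 624 kbps = 0.624 Mbps.
Video: 43.573 − 0.624 = 42.949 Mbps.

42.95 Mbps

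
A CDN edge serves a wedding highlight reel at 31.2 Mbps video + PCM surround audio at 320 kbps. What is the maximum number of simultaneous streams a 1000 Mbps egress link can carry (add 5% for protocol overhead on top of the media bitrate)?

30

Audio: 320 kbps = 0.320 Mbps.
Per-viewer media rate: 31.520 Mbps.
On the wire with 5% overhead: 33.096 Mbps.
1000 Mbps = 1,000 Mbps; 1,000 / 33.096 = 30.22 → 30 viewers.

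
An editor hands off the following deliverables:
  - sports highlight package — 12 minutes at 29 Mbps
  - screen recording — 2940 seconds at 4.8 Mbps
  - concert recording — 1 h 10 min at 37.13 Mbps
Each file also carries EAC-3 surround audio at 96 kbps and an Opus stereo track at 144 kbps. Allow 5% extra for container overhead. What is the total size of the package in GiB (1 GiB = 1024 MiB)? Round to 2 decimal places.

Audio total: 96 + 144 = 240 kbps = 0.240 Mbps.
sports highlight package: 29.240 Mbps × 720 s × 1.05 = 22105.4 Mb
screen recording: 5.040 Mbps × 2940 s × 1.05 = 15558.5 Mb
concert recording: 37.370 Mbps × 4200 s × 1.05 = 164801.7 Mb
Total: 202465.6 Mb = 25308.2 MB.
= 23.57 GiB.

23.57 GiB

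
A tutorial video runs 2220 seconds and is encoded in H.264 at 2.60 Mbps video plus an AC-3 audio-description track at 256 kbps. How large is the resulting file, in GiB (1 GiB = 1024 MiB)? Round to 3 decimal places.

Audio: 256 kbps = 0.256 Mbps.
Total bitrate: 2.60 + 0.256 = 2.856 Mbps.
Stream data: 2.856 Mbps × 2220 s = 6340.3 Mb.
6,340 Mb = 792,540,000 bytes ÷ 1,073,741,824 = 0.7381 GiB.

0.738 GiB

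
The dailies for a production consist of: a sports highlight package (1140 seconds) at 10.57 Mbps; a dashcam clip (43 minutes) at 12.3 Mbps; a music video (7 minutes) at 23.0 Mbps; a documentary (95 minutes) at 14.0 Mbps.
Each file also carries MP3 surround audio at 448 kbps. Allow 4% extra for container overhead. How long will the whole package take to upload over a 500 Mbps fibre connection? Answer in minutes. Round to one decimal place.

Audio: 448 kbps = 0.448 Mbps.
sports highlight package: 11.018 Mbps × 1140 s × 1.04 = 13062.9 Mb
dashcam clip: 12.748 Mbps × 2580 s × 1.04 = 34205.4 Mb
music video: 23.448 Mbps × 420 s × 1.04 = 10242.1 Mb
documentary: 14.448 Mbps × 5700 s × 1.04 = 85647.7 Mb
Total: 143158.2 Mb = 17894.8 MB.
At 500 Mbps: 143158.2 / 500 = 286 s ≈ 4.77 minutes.

4.8 minutes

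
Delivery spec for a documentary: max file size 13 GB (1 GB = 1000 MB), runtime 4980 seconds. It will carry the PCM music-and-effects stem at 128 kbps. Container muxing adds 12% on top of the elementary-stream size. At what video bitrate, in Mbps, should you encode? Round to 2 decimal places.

Budget: 13 GB = 104000.0 Mb.
Stream payload after overhead: 104000.0 / 1.12 = 92857.1 Mb.
Total bitrate budget: 92857.1 Mb / 4980 s = 18.646 Mbps.
Audio: 128 kbps = 0.128 Mbps.
Video: 18.646 − 0.128 = 18.518 Mbps.

18.52 Mbps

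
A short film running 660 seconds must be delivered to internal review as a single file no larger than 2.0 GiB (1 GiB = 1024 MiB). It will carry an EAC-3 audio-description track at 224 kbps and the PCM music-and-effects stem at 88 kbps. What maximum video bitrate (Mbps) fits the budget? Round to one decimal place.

Budget: 2.0 GiB = 17179.9 Mb.
Total bitrate budget: 17179.9 Mb / 660 s = 26.030 Mbps.
Audio total: 224 + 88 = 312 kbps = 0.312 Mbps.
Video: 26.030 − 0.312 = 25.718 Mbps.

25.7 Mbps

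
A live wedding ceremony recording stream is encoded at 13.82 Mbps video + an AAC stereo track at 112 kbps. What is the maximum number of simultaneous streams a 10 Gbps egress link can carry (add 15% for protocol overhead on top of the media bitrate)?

624

Audio: 112 kbps = 0.112 Mbps.
Per-viewer media rate: 13.932 Mbps.
On the wire with 15% overhead: 16.022 Mbps.
10 Gbps = 10,000 Mbps; 10,000 / 16.022 = 624.15 → 624 viewers.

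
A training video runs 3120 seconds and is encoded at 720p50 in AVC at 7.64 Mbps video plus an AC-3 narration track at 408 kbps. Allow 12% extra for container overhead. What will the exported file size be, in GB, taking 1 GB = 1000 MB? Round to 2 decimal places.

Audio: 408 kbps = 0.408 Mbps.
Total bitrate: 7.64 + 0.408 = 8.048 Mbps.
Stream data: 8.048 Mbps × 3120 s = 25109.8 Mb.
With 12% container overhead: ×1.12.
28,123 Mb ÷ 8 = 3,515 MB → 3.515 GB.

3.52 GB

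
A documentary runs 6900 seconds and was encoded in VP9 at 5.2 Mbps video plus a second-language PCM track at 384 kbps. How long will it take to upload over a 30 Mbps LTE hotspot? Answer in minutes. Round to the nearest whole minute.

Audio: 384 kbps = 0.384 Mbps.
Total bitrate: 5.584 Mbps.
File: 5.584 Mbps × 6900 s = 38529.6 Mb.
At 30 Mbps: 38529.6 / 30 = 1284.3 s ≈ 21.4 minutes.

21 minutes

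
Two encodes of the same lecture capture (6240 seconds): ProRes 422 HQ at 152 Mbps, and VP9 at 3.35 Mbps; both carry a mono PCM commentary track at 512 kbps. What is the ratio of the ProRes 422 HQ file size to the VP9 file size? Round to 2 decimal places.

Audio: 512 kbps = 0.512 Mbps.
ProRes 422 HQ: 152.512 Mbps × 6240 s = 951674.9 Mb = 110.790 GiB.
VP9: 3.862 Mbps × 6240 s = 24098.9 Mb = 2.805 GiB.
Ratio: 110.790 / 2.805 = 39.490.

39.49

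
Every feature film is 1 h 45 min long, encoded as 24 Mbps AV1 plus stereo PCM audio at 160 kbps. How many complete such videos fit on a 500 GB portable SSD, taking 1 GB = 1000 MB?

26

1 h 45 min = 105 min = 6300 s
Audio: 160 kbps = 0.160 Mbps.
Total bitrate: 24.160 Mbps.
Per item: 24.160 Mbps × 6300 s = 152,208 Mb = 19,026 MB.
Capacity: 500 GB = 4,000,000 Mb; 26.28 items → 26 complete.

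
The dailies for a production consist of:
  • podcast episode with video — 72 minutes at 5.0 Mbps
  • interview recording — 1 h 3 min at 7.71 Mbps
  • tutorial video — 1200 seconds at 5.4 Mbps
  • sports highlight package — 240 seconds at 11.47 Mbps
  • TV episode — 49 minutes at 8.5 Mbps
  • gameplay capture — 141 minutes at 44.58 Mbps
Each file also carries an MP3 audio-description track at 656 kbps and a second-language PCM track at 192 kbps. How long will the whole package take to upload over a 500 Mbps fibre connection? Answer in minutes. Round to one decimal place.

16.0 minutes

Audio total: 656 + 192 = 848 kbps = 0.848 Mbps.
podcast episode with video: 5.848 Mbps × 4320 s = 25263.4 Mb
interview recording: 8.558 Mbps × 3780 s = 32349.2 Mb
tutorial video: 6.248 Mbps × 1200 s = 7497.6 Mb
sports highlight package: 12.318 Mbps × 240 s = 2956.3 Mb
TV episode: 9.348 Mbps × 2940 s = 27483.1 Mb
gameplay capture: 45.428 Mbps × 8460 s = 384320.9 Mb
Total: 479870.5 Mb = 59983.8 MB.
At 500 Mbps: 479870.5 / 500 = 960 s ≈ 16 minutes.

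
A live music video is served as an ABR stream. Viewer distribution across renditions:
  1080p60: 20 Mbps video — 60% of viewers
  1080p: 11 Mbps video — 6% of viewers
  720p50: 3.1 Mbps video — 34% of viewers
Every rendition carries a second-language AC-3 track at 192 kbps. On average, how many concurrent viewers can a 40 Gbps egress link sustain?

Audio: 192 kbps = 0.192 Mbps.
Average per-viewer bitrate: 0.60×20.192 + 0.06×11.192 + 0.34×3.292 = 13.906 Mbps.
40 Gbps = 40,000 Mbps; 40,000 / 13.906 = 2876.46 → 2876.

2876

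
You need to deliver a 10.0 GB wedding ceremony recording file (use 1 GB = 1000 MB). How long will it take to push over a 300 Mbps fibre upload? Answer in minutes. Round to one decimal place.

File: 10.0 GB = 80000.0 Mb.
At 300 Mbps: 80000.0 / 300 = 266.7 s ≈ 4.44 minutes.

4.4 minutes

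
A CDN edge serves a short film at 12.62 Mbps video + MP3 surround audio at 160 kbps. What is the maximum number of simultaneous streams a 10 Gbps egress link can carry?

782

Audio: 160 kbps = 0.160 Mbps.
Per-viewer media rate: 12.780 Mbps.
10 Gbps = 10,000 Mbps; 10,000 / 12.780 = 782.47 → 782 viewers.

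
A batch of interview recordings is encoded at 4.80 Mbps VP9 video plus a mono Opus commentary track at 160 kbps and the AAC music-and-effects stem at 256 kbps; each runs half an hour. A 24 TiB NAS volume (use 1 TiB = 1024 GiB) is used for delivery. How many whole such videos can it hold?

22484

30 min = 1800 s
Audio total: 160 + 256 = 416 kbps = 0.416 Mbps.
Total bitrate: 5.216 Mbps.
Per item: 5.216 Mbps × 1800 s = 9,389 Mb = 1,174 MB.
Capacity: 24 TiB = 211,106,233 Mb; 22484.90 items → 22484 complete.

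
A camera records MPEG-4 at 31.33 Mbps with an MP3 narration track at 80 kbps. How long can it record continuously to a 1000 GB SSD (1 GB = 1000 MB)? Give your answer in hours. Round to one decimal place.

Audio: 80 kbps = 0.080 Mbps.
Total bitrate: 31.33 + 0.080 = 31.410 Mbps.
Capacity: 1000 GB = 8,000,000 Mb.
Recording time: 8,000,000 / 31.410 = 254,696 s ≈ 70.7 hours.

70.7 hours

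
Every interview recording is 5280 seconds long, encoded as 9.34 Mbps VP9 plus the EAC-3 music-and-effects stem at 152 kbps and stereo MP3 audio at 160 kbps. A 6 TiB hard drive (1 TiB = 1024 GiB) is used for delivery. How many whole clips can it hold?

1035

Audio total: 152 + 160 = 312 kbps = 0.312 Mbps.
Total bitrate: 9.652 Mbps.
Per item: 9.652 Mbps × 5280 s = 50,963 Mb = 6,370 MB.
Capacity: 6 TiB = 52,776,558 Mb; 1035.59 items → 1035 complete.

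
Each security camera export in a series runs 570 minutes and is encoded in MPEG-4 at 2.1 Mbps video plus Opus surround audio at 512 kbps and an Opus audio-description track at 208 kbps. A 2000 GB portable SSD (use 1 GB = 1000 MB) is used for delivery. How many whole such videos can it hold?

570 min = 34200 s
Audio total: 512 + 208 = 720 kbps = 0.720 Mbps.
Total bitrate: 2.820 Mbps.
Per item: 2.820 Mbps × 34200 s = 96,444 Mb = 12,056 MB.
Capacity: 2000 GB = 16,000,000 Mb; 165.90 items → 165 complete.

165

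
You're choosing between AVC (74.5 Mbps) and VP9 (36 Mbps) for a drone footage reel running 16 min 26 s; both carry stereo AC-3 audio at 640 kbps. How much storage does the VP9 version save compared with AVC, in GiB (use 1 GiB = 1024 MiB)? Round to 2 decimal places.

16 min 26 s = 986 s
Audio: 640 kbps = 0.640 Mbps.
AVC: 75.140 Mbps × 986 s = 74088.0 Mb = 8.625 GiB.
VP9: 36.640 Mbps × 986 s = 36127.0 Mb = 4.206 GiB.
Saving: 8.625 − 4.206 = 4.419 GiB.

4.42 GiB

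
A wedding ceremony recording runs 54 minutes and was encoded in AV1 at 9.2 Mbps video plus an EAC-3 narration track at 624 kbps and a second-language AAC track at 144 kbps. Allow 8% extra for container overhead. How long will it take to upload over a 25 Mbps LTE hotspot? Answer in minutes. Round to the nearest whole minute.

23 minutes

54 min = 3240 s
Audio total: 624 + 144 = 768 kbps = 0.768 Mbps.
Total bitrate: 9.968 Mbps.
File: 9.968 Mbps × 3240 s = 32296.3 Mb.
With 8% container overhead: ×1.08. → 34880.0 Mb.
At 25 Mbps: 34880.0 / 25 = 1395.2 s ≈ 23.3 minutes.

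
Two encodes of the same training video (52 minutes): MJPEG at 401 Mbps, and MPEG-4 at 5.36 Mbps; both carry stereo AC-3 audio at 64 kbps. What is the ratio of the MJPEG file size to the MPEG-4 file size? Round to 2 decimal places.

52 min = 3120 s
Audio: 64 kbps = 0.064 Mbps.
MJPEG: 401.064 Mbps × 3120 s = 1251319.7 Mb = 156.415 GB.
MPEG-4: 5.424 Mbps × 3120 s = 16922.9 Mb = 2.115 GB.
Ratio: 156.415 / 2.115 = 73.942.

73.94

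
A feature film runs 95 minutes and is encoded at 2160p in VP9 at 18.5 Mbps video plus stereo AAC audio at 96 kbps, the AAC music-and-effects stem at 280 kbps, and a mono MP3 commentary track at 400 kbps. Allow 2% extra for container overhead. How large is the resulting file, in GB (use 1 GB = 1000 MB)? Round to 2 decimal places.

14.01 GB

95 min = 5700 s
Audio total: 96 + 280 + 400 = 776 kbps = 0.776 Mbps.
Total bitrate: 18.5 + 0.776 = 19.276 Mbps.
Stream data: 19.276 Mbps × 5700 s = 109873.2 Mb.
With 2% container overhead: ×1.02.
112,071 Mb ÷ 8 = 14,009 MB → 14.01 GB.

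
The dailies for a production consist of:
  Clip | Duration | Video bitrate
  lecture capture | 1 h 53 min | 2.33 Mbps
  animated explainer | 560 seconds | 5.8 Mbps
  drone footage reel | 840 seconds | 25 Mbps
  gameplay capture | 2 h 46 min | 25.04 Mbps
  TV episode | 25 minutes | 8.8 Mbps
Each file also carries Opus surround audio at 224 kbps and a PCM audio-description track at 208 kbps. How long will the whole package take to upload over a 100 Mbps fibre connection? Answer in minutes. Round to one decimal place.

51.9 minutes

Audio total: 224 + 208 = 432 kbps = 0.432 Mbps.
lecture capture: 2.762 Mbps × 6780 s = 18726.4 Mb
animated explainer: 6.232 Mbps × 560 s = 3489.9 Mb
drone footage reel: 25.432 Mbps × 840 s = 21362.9 Mb
gameplay capture: 25.472 Mbps × 9960 s = 253701.1 Mb
TV episode: 9.232 Mbps × 1500 s = 13848.0 Mb
Total: 311128.3 Mb = 38891.0 MB.
At 100 Mbps: 311128.3 / 100 = 3111 s ≈ 51.9 minutes.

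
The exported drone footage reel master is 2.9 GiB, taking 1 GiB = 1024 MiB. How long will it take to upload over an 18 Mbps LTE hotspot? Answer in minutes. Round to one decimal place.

23.1 minutes

File: 2.9 GiB = 24910.8 Mb.
At 18 Mbps: 24910.8 / 18 = 1383.9 s ≈ 23.1 minutes.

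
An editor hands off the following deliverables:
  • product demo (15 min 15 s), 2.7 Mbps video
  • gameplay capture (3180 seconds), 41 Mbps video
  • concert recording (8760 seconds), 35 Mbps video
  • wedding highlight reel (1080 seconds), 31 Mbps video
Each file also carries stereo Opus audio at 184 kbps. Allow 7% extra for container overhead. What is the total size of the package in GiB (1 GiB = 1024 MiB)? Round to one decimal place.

Audio: 184 kbps = 0.184 Mbps.
product demo: 2.884 Mbps × 915 s × 1.07 = 2823.6 Mb
gameplay capture: 41.184 Mbps × 3180 s × 1.07 = 140132.7 Mb
concert recording: 35.184 Mbps × 8760 s × 1.07 = 329786.7 Mb
wedding highlight reel: 31.184 Mbps × 1080 s × 1.07 = 36036.2 Mb
Total: 508779.2 Mb = 63597.4 MB.
= 59.23 GiB.

59.2 GiB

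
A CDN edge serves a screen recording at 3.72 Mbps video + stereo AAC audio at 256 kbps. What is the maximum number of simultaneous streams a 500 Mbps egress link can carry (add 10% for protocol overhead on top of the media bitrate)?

114

Audio: 256 kbps = 0.256 Mbps.
Per-viewer media rate: 3.976 Mbps.
On the wire with 10% overhead: 4.374 Mbps.
500 Mbps = 500.0 Mbps; 500.0 / 4.374 = 114.32 → 114 viewers.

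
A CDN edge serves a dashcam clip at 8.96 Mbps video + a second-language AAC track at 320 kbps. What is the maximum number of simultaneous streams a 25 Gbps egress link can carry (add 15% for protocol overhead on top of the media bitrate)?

2342

Audio: 320 kbps = 0.320 Mbps.
Per-viewer media rate: 9.280 Mbps.
On the wire with 15% overhead: 10.672 Mbps.
25 Gbps = 25,000 Mbps; 25,000 / 10.672 = 2342.58 → 2342 viewers.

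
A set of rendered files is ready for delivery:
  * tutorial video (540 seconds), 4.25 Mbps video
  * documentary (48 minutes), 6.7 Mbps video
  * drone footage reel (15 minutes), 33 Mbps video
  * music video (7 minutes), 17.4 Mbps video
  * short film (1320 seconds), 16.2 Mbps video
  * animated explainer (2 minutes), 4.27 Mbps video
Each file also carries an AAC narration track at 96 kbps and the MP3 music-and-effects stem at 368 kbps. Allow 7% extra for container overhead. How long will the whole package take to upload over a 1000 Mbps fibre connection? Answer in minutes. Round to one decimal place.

1.5 minutes

Audio total: 96 + 368 = 464 kbps = 0.464 Mbps.
tutorial video: 4.714 Mbps × 540 s × 1.07 = 2723.7 Mb
documentary: 7.164 Mbps × 2880 s × 1.07 = 22076.6 Mb
drone footage reel: 33.464 Mbps × 900 s × 1.07 = 32225.8 Mb
music video: 17.864 Mbps × 420 s × 1.07 = 8028.1 Mb
short film: 16.664 Mbps × 1320 s × 1.07 = 23536.2 Mb
animated explainer: 4.734 Mbps × 120 s × 1.07 = 607.8 Mb
Total: 89198.3 Mb = 11149.8 MB.
At 1000 Mbps: 89198.3 / 1000 = 89 s ≈ 1.49 minutes.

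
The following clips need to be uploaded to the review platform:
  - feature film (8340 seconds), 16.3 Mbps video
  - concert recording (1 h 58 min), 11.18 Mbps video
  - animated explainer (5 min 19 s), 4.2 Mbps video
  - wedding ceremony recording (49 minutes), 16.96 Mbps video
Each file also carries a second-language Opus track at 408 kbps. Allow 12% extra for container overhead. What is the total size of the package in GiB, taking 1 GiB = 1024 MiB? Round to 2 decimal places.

Audio: 408 kbps = 0.408 Mbps.
feature film: 16.708 Mbps × 8340 s × 1.12 = 156066.1 Mb
concert recording: 11.588 Mbps × 7080 s × 1.12 = 91888.2 Mb
animated explainer: 4.608 Mbps × 319 s × 1.12 = 1646.3 Mb
wedding ceremony recording: 17.368 Mbps × 2940 s × 1.12 = 57189.4 Mb
Total: 306790.0 Mb = 38348.7 MB.
= 35.72 GiB.

35.72 GiB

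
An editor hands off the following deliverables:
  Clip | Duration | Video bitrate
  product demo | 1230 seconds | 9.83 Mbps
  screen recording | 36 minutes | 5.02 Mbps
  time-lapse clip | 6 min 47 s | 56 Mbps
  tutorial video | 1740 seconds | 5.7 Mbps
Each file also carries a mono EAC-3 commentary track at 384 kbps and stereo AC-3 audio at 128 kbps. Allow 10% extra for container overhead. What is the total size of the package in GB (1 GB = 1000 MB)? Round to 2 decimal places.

Audio total: 384 + 128 = 512 kbps = 0.512 Mbps.
product demo: 10.342 Mbps × 1230 s × 1.10 = 13992.7 Mb
screen recording: 5.532 Mbps × 2160 s × 1.10 = 13144.0 Mb
time-lapse clip: 56.512 Mbps × 407 s × 1.10 = 25300.4 Mb
tutorial video: 6.212 Mbps × 1740 s × 1.10 = 11889.8 Mb
Total: 64326.9 Mb = 8040.9 MB.
= 8.041 GB.

8.04 GB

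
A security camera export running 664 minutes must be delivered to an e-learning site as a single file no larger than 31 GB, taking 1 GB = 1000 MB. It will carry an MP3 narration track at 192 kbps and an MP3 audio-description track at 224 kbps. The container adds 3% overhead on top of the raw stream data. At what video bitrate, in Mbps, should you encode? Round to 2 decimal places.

5.63 Mbps

Budget: 31 GB = 248000.0 Mb.
Stream payload after overhead: 248000.0 / 1.03 = 240776.7 Mb.
664 min = 39840 s
Total bitrate budget: 240776.7 Mb / 39840 s = 6.044 Mbps.
Audio total: 192 + 224 = 416 kbps = 0.416 Mbps.
Video: 6.044 − 0.416 = 5.628 Mbps.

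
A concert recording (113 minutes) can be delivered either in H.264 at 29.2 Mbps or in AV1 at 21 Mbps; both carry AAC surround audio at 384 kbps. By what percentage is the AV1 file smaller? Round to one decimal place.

27.7%

113 min = 6780 s
Audio: 384 kbps = 0.384 Mbps.
H.264: 29.584 Mbps × 6780 s = 200579.5 Mb = 23.351 GiB.
AV1: 21.384 Mbps × 6780 s = 144983.5 Mb = 16.878 GiB.
Reduction: (1 − 16.878/23.351) × 100 = 27.72%.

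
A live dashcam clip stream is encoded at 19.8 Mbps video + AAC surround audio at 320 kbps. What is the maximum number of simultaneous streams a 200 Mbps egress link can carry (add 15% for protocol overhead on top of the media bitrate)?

8

Audio: 320 kbps = 0.320 Mbps.
Per-viewer media rate: 20.120 Mbps.
On the wire with 15% overhead: 23.138 Mbps.
200 Mbps = 200.0 Mbps; 200.0 / 23.138 = 8.64 → 8 viewers.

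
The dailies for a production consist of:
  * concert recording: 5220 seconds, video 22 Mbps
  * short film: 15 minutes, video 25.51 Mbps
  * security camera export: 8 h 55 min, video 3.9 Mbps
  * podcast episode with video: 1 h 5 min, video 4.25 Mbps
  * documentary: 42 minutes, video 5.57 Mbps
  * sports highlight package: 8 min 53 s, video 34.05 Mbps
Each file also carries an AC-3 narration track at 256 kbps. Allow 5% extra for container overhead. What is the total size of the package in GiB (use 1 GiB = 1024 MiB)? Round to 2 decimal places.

39.52 GiB

Audio: 256 kbps = 0.256 Mbps.
concert recording: 22.256 Mbps × 5220 s × 1.05 = 121985.1 Mb
short film: 25.766 Mbps × 900 s × 1.05 = 24348.9 Mb
security camera export: 4.156 Mbps × 32100 s × 1.05 = 140078.0 Mb
podcast episode with video: 4.506 Mbps × 3900 s × 1.05 = 18452.1 Mb
documentary: 5.826 Mbps × 2520 s × 1.05 = 15415.6 Mb
sports highlight package: 34.306 Mbps × 533 s × 1.05 = 19199.4 Mb
Total: 339479.0 Mb = 42434.9 MB.
= 39.52 GiB.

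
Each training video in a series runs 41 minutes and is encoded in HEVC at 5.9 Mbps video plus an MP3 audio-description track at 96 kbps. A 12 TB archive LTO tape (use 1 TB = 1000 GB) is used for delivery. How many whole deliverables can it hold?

6508

41 min = 2460 s
Audio: 96 kbps = 0.096 Mbps.
Total bitrate: 5.996 Mbps.
Per item: 5.996 Mbps × 2460 s = 14,750 Mb = 1,844 MB.
Capacity: 12 TB = 96,000,000 Mb; 6508.40 items → 6508 complete.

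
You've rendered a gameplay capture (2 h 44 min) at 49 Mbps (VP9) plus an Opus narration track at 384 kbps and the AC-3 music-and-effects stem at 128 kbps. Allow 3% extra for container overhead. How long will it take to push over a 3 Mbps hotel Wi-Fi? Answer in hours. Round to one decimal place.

46.5 hours

2 h 44 min = 164 min = 9840 s
Audio total: 384 + 128 = 512 kbps = 0.512 Mbps.
Total bitrate: 49.512 Mbps.
File: 49.512 Mbps × 9840 s = 487198.1 Mb.
With 3% container overhead: ×1.03. → 501814.0 Mb.
At 3 Mbps: 501814.0 / 3 = 167271.3 s ≈ 46.5 hours.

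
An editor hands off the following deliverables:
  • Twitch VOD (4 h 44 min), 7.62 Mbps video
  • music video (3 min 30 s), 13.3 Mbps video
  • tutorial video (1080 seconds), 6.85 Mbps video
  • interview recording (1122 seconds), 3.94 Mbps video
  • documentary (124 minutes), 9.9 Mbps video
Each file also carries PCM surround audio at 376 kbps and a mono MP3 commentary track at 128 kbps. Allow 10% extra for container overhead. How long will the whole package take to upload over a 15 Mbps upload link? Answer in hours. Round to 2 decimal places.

Audio total: 376 + 128 = 504 kbps = 0.504 Mbps.
Twitch VOD: 8.124 Mbps × 17040 s × 1.10 = 152276.3 Mb
music video: 13.804 Mbps × 210 s × 1.10 = 3188.7 Mb
tutorial video: 7.354 Mbps × 1080 s × 1.10 = 8736.6 Mb
interview recording: 4.444 Mbps × 1122 s × 1.10 = 5484.8 Mb
documentary: 10.404 Mbps × 7440 s × 1.10 = 85146.3 Mb
Total: 254832.7 Mb = 31854.1 MB.
At 15 Mbps: 254832.7 / 15 = 16989 s ≈ 4.72 hours.

4.72 hours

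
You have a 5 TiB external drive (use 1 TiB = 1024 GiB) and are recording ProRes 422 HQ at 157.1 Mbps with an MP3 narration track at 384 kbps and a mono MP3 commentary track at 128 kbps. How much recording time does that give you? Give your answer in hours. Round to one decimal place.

Audio total: 384 + 128 = 512 kbps = 0.512 Mbps.
Total bitrate: 157.1 + 0.512 = 157.612 Mbps.
Capacity: 5 TiB = 43,980,465 Mb.
Recording time: 43,980,465 / 157.612 = 279,043 s ≈ 77.5 hours.

77.5 hours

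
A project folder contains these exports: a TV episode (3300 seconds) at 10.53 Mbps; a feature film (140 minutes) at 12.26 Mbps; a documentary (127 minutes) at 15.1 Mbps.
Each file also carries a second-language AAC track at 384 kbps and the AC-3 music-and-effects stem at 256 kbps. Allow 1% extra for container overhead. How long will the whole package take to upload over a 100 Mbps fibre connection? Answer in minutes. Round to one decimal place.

Audio total: 384 + 256 = 640 kbps = 0.640 Mbps.
TV episode: 11.170 Mbps × 3300 s × 1.01 = 37229.6 Mb
feature film: 12.900 Mbps × 8400 s × 1.01 = 109443.6 Mb
documentary: 15.740 Mbps × 7620 s × 1.01 = 121138.2 Mb
Total: 267811.4 Mb = 33476.4 MB.
At 100 Mbps: 267811.4 / 100 = 2678 s ≈ 44.6 minutes.

44.6 minutes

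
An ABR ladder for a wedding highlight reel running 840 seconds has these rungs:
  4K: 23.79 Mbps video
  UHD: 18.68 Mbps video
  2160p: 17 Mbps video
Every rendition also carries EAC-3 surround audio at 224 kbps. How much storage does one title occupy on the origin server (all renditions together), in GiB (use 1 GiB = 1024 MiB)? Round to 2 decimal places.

5.88 GiB

Audio: 224 kbps = 0.224 Mbps.
Sum of rendition bitrates: (23.79+0.224) + (18.68+0.224) + (17+0.224) = 60.142 Mbps.
× 840 s = 50,519 Mb = 6,315 MB = 5.881 GiB.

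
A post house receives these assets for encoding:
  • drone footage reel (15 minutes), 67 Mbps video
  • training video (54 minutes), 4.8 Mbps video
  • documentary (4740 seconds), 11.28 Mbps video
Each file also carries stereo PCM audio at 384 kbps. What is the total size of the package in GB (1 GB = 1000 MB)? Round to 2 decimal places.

Audio: 384 kbps = 0.384 Mbps.
drone footage reel: 67.384 Mbps × 900 s = 60645.6 Mb
training video: 5.184 Mbps × 3240 s = 16796.2 Mb
documentary: 11.664 Mbps × 4740 s = 55287.4 Mb
Total: 132729.1 Mb = 16591.1 MB.
= 16.59 GB.

16.59 GB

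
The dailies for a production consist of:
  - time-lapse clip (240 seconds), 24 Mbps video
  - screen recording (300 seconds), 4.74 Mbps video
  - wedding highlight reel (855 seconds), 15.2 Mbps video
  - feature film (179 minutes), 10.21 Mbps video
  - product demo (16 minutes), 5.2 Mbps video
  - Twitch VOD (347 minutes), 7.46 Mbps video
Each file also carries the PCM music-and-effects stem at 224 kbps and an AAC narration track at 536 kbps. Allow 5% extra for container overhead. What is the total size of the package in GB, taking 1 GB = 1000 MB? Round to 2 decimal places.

Audio total: 224 + 536 = 760 kbps = 0.760 Mbps.
time-lapse clip: 24.760 Mbps × 240 s × 1.05 = 6239.5 Mb
screen recording: 5.500 Mbps × 300 s × 1.05 = 1732.5 Mb
wedding highlight reel: 15.960 Mbps × 855 s × 1.05 = 14328.1 Mb
feature film: 10.970 Mbps × 10740 s × 1.05 = 123708.7 Mb
product demo: 5.960 Mbps × 960 s × 1.05 = 6007.7 Mb
Twitch VOD: 8.220 Mbps × 20820 s × 1.05 = 179697.4 Mb
Total: 331713.9 Mb = 41464.2 MB.
= 41.46 GB.

41.46 GB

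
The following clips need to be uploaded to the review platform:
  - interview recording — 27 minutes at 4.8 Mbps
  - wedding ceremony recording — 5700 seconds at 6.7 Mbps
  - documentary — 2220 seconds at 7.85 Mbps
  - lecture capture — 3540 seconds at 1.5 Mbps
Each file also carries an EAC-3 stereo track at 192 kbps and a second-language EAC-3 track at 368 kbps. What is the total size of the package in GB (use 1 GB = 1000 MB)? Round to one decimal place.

9.5 GB

Audio total: 192 + 368 = 560 kbps = 0.560 Mbps.
interview recording: 5.360 Mbps × 1620 s = 8683.2 Mb
wedding ceremony recording: 7.260 Mbps × 5700 s = 41382.0 Mb
documentary: 8.410 Mbps × 2220 s = 18670.2 Mb
lecture capture: 2.060 Mbps × 3540 s = 7292.4 Mb
Total: 76027.8 Mb = 9503.5 MB.
= 9.503 GB.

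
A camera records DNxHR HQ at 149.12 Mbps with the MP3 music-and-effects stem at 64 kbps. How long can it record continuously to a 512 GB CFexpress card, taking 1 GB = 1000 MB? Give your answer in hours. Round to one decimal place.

Audio: 64 kbps = 0.064 Mbps.
Total bitrate: 149.12 + 0.064 = 149.184 Mbps.
Capacity: 512 GB = 4,096,000 Mb.
Recording time: 4,096,000 / 149.184 = 27,456 s ≈ 7.63 hours.

7.6 hours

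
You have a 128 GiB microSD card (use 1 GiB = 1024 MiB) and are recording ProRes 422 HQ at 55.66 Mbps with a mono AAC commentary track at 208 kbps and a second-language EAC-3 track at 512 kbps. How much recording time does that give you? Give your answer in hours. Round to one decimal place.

5.4 hours

Audio total: 208 + 512 = 720 kbps = 0.720 Mbps.
Total bitrate: 55.66 + 0.720 = 56.380 Mbps.
Capacity: 128 GiB = 1,099,512 Mb.
Recording time: 1,099,512 / 56.380 = 19,502 s ≈ 5.42 hours.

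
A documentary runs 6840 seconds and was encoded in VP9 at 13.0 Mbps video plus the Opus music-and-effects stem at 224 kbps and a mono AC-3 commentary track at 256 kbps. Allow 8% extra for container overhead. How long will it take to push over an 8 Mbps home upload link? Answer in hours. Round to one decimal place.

3.5 hours

Audio total: 224 + 256 = 480 kbps = 0.480 Mbps.
Total bitrate: 13.480 Mbps.
File: 13.480 Mbps × 6840 s = 92203.2 Mb.
With 8% container overhead: ×1.08. → 99579.5 Mb.
At 8 Mbps: 99579.5 / 8 = 12447.4 s ≈ 3.46 hours.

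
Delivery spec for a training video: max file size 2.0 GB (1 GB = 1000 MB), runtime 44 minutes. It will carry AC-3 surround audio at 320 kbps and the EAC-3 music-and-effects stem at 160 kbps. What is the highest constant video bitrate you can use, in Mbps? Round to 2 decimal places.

5.58 Mbps

Budget: 2.0 GB = 16000.0 Mb.
44 min = 2640 s
Total bitrate budget: 16000.0 Mb / 2640 s = 6.061 Mbps.
Audio total: 320 + 160 = 480 kbps = 0.480 Mbps.
Video: 6.061 − 0.480 = 5.581 Mbps.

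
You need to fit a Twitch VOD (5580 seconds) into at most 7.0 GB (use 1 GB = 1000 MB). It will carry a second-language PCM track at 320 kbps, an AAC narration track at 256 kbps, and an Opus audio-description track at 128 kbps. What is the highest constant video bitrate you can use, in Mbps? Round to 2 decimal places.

Budget: 7.0 GB = 56000.0 Mb.
Total bitrate budget: 56000.0 Mb / 5580 s = 10.036 Mbps.
Audio total: 320 + 256 + 128 = 704 kbps = 0.704 Mbps.
Video: 10.036 − 0.704 = 9.332 Mbps.

9.33 Mbps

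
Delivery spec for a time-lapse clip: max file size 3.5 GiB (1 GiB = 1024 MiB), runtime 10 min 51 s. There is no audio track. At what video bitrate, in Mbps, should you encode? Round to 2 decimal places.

Budget: 3.5 GiB = 30064.8 Mb.
10 min 51 s = 651 s
Total bitrate budget: 30064.8 Mb / 651 s = 46.182 Mbps.

46.18 Mbps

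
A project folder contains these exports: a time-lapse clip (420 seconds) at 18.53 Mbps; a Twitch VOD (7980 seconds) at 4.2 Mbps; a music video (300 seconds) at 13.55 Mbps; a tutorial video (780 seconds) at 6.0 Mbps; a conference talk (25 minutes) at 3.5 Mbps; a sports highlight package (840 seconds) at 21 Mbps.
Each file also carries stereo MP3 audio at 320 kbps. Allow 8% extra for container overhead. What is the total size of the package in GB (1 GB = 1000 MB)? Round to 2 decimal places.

Audio: 320 kbps = 0.320 Mbps.
time-lapse clip: 18.850 Mbps × 420 s × 1.08 = 8550.4 Mb
Twitch VOD: 4.520 Mbps × 7980 s × 1.08 = 38955.2 Mb
music video: 13.870 Mbps × 300 s × 1.08 = 4493.9 Mb
tutorial video: 6.320 Mbps × 780 s × 1.08 = 5324.0 Mb
conference talk: 3.820 Mbps × 1500 s × 1.08 = 6188.4 Mb
sports highlight package: 21.320 Mbps × 840 s × 1.08 = 19341.5 Mb
Total: 82853.3 Mb = 10356.7 MB.
= 10.36 GB.

10.36 GB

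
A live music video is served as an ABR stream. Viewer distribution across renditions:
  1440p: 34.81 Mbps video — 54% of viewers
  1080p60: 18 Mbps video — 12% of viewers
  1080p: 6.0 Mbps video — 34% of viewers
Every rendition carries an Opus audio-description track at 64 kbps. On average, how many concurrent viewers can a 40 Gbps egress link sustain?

Audio: 64 kbps = 0.064 Mbps.
Average per-viewer bitrate: 0.54×34.874 + 0.12×18.064 + 0.34×6.064 = 23.061 Mbps.
40 Gbps = 40,000 Mbps; 40,000 / 23.061 = 1734.50 → 1734.

1734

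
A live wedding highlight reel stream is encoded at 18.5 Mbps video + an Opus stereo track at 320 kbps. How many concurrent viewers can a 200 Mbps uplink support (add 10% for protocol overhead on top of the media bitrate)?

9

Audio: 320 kbps = 0.320 Mbps.
Per-viewer media rate: 18.820 Mbps.
On the wire with 10% overhead: 20.702 Mbps.
200 Mbps = 200.0 Mbps; 200.0 / 20.702 = 9.66 → 9 viewers.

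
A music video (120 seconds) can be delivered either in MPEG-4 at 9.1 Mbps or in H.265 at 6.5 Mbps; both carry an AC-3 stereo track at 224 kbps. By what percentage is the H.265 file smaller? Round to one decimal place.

27.9%

Audio: 224 kbps = 0.224 Mbps.
MPEG-4: 9.324 Mbps × 120 s = 1118.9 Mb = 139.860 MB.
H.265: 6.724 Mbps × 120 s = 806.9 Mb = 100.860 MB.
Reduction: (1 − 100.860/139.860) × 100 = 27.89%.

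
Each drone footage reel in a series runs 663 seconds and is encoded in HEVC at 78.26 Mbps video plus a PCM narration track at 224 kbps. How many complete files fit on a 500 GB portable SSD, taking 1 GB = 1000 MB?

76

Audio: 224 kbps = 0.224 Mbps.
Total bitrate: 78.484 Mbps.
Per item: 78.484 Mbps × 663 s = 52,035 Mb = 6,504 MB.
Capacity: 500 GB = 4,000,000 Mb; 76.87 items → 76 complete.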